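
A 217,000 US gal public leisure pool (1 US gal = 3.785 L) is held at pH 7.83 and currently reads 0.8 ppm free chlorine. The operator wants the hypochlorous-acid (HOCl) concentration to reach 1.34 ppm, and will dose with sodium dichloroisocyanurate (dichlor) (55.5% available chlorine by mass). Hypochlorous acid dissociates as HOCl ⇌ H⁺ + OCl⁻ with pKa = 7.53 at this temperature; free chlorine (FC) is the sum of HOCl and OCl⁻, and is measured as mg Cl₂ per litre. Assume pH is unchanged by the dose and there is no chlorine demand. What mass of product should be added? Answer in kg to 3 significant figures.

Volume: 217,000 US gal × 3.785 L/gal = 821,345 L.
[OCl⁻]/[HOCl] = 10^(pH − pKa) = 10^(7.83 − 7.53) = 1.995; fraction as HOCl = 1/(1 + 1.995) = 0.3339.
Free chlorine required for 1.34 ppm HOCl: 1.34 / 0.3339 = 4.014 ppm.
FC to add: 4.014 − 0.8 = 3.214 mg/L as Cl₂.
Cl₂ equivalent: 3.214 mg/L × 821,345 L = 2640 g.
Product at 55.5% available Cl: 2640 / 0.555 = 4756 g.

4.76 kg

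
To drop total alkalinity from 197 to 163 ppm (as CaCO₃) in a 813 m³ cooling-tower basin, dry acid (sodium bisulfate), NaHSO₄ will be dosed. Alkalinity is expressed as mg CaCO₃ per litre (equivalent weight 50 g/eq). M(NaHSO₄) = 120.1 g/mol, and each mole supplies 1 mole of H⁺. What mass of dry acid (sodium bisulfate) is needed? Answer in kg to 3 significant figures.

66.4 kg

Volume: 813 m³ = 813,000 L.
Alkalinity to neutralize: (197 − 163) = 34 mg/L as CaCO₃ × 813,000 L = 27,640 g as CaCO₃.
Equivalents of H⁺ required: 27,640 ÷ 50 g/eq = 552.8 eq = 552.8 mol NaHSO₄.
Mass of NaHSO₄: 552.8 × 120.1 = 66,400 g.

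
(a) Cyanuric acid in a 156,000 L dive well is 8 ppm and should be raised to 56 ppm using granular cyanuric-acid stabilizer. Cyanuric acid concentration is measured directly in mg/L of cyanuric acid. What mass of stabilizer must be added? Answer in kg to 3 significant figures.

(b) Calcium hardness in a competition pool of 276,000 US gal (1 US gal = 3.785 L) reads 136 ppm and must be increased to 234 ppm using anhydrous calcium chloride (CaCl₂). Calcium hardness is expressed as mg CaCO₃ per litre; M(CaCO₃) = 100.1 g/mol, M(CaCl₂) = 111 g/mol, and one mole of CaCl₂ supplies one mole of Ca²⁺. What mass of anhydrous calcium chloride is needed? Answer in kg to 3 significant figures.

(a) CYA to add: (56 − 8) = 48 mg/L × 156,000 L = 7488 g cyanuric acid.

(b) Volume: 276,000 US gal × 3.785 L/gal = 1,044,660 L.
(b) Hardness to add: (234 − 136) = 98 mg/L as CaCO₃ × 1,044,660 L = 102,400 g as CaCO₃.
(b) Moles of Ca²⁺ (1 mol Ca²⁺ ≡ 1 mol CaCO₃): 102,400 / 100.1 g/mol = 1023 mol.
(b) Mass of CaCl₂: 1023 × 111 = 113,500 g.

(a) 7.49 kg; (b) 114 kg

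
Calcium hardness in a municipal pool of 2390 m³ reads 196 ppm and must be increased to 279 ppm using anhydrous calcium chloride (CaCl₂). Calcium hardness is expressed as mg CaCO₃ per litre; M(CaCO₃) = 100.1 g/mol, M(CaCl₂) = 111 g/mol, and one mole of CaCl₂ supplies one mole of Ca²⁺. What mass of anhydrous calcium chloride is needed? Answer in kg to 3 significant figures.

220 kg

Volume: 2390 m³ = 2,390,000 L.
Hardness to add: (279 − 196) = 83 mg/L as CaCO₃ × 2,390,000 L = 198,400 g as CaCO₃.
Moles of Ca²⁺ (1 mol Ca²⁺ ≡ 1 mol CaCO₃): 198,400 / 100.1 g/mol = 1982 mol.
Mass of CaCl₂: 1982 × 111 = 220,000 g.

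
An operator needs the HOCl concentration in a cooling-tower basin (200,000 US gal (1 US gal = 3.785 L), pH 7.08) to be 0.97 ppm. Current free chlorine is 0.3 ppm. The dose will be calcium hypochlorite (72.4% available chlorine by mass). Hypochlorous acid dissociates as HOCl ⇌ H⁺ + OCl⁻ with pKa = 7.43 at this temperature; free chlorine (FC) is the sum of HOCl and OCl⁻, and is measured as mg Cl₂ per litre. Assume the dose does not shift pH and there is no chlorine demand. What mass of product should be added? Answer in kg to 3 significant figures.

1.15 kg

Volume: 200,000 US gal × 3.785 L/gal = 757,000 L.
[OCl⁻]/[HOCl] = 10^(pH − pKa) = 10^(7.08 − 7.43) = 0.4467; fraction as HOCl = 1/(1 + 0.4467) = 0.6912.
Free chlorine required for 0.97 ppm HOCl: 0.97 / 0.6912 = 1.403 ppm.
FC to add: 1.403 − 0.3 = 1.103 mg/L as Cl₂.
Cl₂ equivalent: 1.103 mg/L × 757,000 L = 835.2 g.
Product at 72.4% available Cl: 835.2 / 0.724 = 1154 g.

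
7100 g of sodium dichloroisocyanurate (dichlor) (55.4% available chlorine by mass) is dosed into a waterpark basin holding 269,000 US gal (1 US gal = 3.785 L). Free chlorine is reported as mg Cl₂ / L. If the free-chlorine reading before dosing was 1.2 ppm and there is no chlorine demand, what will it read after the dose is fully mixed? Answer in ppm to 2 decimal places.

5.06 ppm

Volume: 269,000 US gal × 3.785 L/gal = 1,018,165 L.
Available chlorine delivered: 7100 g × 0.554 = 3933 g as Cl₂.
Concentration rise: 3933 g / 1,018,165 L = 3.863 mg/L = 3.86 ppm.
Final FC: 1.2 + 3.86 = 5.06 ppm.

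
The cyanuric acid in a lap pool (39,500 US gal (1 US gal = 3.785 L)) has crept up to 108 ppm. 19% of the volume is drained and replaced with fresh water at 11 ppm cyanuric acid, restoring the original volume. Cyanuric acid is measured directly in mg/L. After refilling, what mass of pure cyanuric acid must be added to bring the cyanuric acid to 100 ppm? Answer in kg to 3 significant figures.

1.56 kg

Volume: 39,500 US gal × 3.785 L/gal = 149,508 L.
After draining 19% and refilling: 108 × 0.81 + 11 × 0.19 = 89.57 ppm.
Deficit to target: 100 − 89.57 = 10.43 mg/L.
Mass: 10.43 mg/L × 149,508 L = 1559 g cyanuric acid.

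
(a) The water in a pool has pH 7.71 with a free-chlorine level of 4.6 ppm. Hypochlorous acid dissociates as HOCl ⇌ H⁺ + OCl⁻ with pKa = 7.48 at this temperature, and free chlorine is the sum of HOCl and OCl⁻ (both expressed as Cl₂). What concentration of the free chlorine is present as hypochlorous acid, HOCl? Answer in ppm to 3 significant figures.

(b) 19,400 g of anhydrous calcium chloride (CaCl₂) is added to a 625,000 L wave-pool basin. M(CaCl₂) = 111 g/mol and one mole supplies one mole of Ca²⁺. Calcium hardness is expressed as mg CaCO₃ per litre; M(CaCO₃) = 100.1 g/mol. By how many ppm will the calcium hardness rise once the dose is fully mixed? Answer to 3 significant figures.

(a) 1.70 ppm; (b) 28.0 ppm

(a) [OCl⁻]/[HOCl] = 10^(pH − pKa) = 10^(7.71 − 7.48) = 10^0.23 = 1.698.
(a) Fraction as HOCl = 1 / (1 + 1.698) = 0.3706.
(a) HOCl = 0.3706 × 4.6 ppm = 1.705 ppm.

(b) Moles of Ca²⁺: 19,400 g ÷ 111 g/mol = 174.8 mol.
(b) As CaCO₃: 174.8 mol × 100.1 g/mol = 17,490 g.
(b) Rise: 17,490 g / 625,000 L × 1000 = 27.99 mg/L.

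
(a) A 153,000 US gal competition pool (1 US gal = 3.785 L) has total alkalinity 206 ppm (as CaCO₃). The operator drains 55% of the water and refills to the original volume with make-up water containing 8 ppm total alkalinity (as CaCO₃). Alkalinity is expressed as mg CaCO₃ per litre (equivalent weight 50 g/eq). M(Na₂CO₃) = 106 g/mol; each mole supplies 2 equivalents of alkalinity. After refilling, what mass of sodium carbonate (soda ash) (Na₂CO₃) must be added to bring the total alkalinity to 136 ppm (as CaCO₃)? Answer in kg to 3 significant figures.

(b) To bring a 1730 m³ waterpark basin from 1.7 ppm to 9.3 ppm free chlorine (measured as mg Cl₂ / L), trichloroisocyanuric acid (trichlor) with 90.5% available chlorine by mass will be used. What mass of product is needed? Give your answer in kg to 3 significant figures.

(a) 23.9 kg; (b) 14.5 kg

(a) Volume: 153,000 US gal × 3.785 L/gal = 579,105 L.
(a) After draining 55% and refilling: 206 × 0.45 + 8 × 0.55 = 97.1 ppm.
(a) Deficit to target: 136 − 97.1 = 38.9 mg/L.
(a) As CaCO₃: 38.9 mg/L × 579,105 L = 22,530 g; ÷ 50 g/eq ÷ 2 = 225.3 mol Na₂CO₃.
(a) Mass: 225.3 × 106 = 23,880 g.

(b) Volume: 1730 m³ = 1,730,000 L.
(b) Chlorine deficit: 9.3 − 1.7 = 7.6 ppm = 7.6 mg/L as Cl₂.
(b) Cl₂ equivalent needed: 7.6 mg/L × 1,730,000 L = 13,150,000 mg = 13,150 g.
(b) Product at 90.5% available chlorine: 13,150 / 0.905 = 14,530 g.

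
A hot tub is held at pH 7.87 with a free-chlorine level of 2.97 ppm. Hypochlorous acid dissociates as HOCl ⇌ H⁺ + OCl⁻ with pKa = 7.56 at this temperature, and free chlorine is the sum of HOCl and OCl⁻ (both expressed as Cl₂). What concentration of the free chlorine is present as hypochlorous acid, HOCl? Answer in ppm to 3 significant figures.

[OCl⁻]/[HOCl] = 10^(pH − pKa) = 10^(7.87 − 7.56) = 10^0.31 = 2.042.
Fraction as HOCl = 1 / (1 + 2.042) = 0.3288.
HOCl = 0.3288 × 2.97 ppm = 0.9764 ppm.

0.976 ppm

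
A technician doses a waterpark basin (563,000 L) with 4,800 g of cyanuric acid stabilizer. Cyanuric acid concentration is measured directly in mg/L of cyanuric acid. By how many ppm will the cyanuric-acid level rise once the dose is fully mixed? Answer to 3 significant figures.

8.53 ppm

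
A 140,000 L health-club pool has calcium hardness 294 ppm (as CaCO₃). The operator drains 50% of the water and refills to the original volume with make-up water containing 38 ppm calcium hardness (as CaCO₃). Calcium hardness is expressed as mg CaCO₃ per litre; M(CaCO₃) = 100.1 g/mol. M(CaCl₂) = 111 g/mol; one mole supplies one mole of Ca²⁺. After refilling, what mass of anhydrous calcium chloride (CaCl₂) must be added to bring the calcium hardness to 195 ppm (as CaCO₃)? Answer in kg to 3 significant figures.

After draining 50% and refilling: 294 × 0.50 + 38 × 0.50 = 166 ppm.
Deficit to target: 195 − 166 = 29 mg/L.
As CaCO₃: 29 mg/L × 140,000 L = 4060 g; ÷ 100.1 = 40.56 mol Ca²⁺.
Mass: 40.56 × 111 = 4502 g.

4.50 kg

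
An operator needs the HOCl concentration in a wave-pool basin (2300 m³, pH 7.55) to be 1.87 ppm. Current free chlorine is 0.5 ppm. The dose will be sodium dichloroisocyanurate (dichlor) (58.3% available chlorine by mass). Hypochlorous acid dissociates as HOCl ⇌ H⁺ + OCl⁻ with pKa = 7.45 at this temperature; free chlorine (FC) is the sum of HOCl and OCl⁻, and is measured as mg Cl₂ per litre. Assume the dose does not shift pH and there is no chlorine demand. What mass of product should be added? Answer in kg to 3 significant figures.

14.7 kg

Volume: 2300 m³ = 2,300,000 L.
[OCl⁻]/[HOCl] = 10^(pH − pKa) = 10^(7.55 − 7.45) = 1.259; fraction as HOCl = 1/(1 + 1.259) = 0.4427.
Free chlorine required for 1.87 ppm HOCl: 1.87 / 0.4427 = 4.224 ppm.
FC to add: 4.224 − 0.5 = 3.724 mg/L as Cl₂.
Cl₂ equivalent: 3.724 mg/L × 2,300,000 L = 8566 g.
Product at 58.3% available Cl: 8566 / 0.583 = 14,690 g.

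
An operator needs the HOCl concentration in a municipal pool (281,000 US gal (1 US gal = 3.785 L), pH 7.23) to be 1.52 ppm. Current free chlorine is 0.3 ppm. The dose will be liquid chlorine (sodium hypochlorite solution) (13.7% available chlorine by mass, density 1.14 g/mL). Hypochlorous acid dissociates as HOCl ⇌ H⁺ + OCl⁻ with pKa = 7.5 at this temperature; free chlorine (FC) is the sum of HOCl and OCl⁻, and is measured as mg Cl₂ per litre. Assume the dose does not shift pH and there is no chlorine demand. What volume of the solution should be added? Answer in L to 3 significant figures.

Volume: 281,000 US gal × 3.785 L/gal = 1,063,585 L.
[OCl⁻]/[HOCl] = 10^(pH − pKa) = 10^(7.23 − 7.5) = 0.537; fraction as HOCl = 1/(1 + 0.537) = 0.6506.
Free chlorine required for 1.52 ppm HOCl: 1.52 / 0.6506 = 2.336 ppm.
FC to add: 2.336 − 0.3 = 2.036 mg/L as Cl₂.
Cl₂ equivalent: 2.036 mg/L × 1,063,585 L = 2166 g.
Product at 13.7% available Cl: 2166 / 0.137 = 15,810 g.
Volume: 15,810 g ÷ 1.14 g/mL = 13,870 mL.

13.9 L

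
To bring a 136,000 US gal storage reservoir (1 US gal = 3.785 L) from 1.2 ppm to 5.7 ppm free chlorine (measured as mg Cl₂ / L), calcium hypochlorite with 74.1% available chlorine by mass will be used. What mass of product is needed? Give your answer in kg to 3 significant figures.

Volume: 136,000 US gal × 3.785 L/gal = 514,760 L.
Chlorine deficit: 5.7 − 1.2 = 4.5 ppm = 4.5 mg/L as Cl₂.
Cl₂ equivalent needed: 4.5 mg/L × 514,760 L = 2,316,000 mg = 2316 g.
Product at 74.1% available chlorine: 2316 / 0.741 = 3126 g.

3.13 kg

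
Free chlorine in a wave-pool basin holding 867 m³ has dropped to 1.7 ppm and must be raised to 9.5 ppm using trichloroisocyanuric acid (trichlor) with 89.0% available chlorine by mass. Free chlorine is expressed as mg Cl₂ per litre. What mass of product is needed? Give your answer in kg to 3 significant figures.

7.60 kg

Volume: 867 m³ = 867,000 L.
Chlorine deficit: 9.5 − 1.7 = 7.8 ppm = 7.8 mg/L as Cl₂.
Cl₂ equivalent needed: 7.8 mg/L × 867,000 L = 6,763,000 mg = 6763 g.
Product at 89.0% available chlorine: 6763 / 0.89 = 7598 g.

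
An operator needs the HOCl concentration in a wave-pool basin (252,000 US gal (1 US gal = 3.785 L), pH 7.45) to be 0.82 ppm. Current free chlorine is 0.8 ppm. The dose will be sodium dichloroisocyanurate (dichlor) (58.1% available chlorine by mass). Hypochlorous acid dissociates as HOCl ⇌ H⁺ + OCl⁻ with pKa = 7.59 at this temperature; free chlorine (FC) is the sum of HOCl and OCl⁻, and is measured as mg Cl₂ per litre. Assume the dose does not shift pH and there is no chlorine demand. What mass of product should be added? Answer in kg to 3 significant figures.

Volume: 252,000 US gal × 3.785 L/gal = 953,820 L.
[OCl⁻]/[HOCl] = 10^(pH − pKa) = 10^(7.45 − 7.59) = 0.7244; fraction as HOCl = 1/(1 + 0.7244) = 0.5799.
Free chlorine required for 0.82 ppm HOCl: 0.82 / 0.5799 = 1.414 ppm.
FC to add: 1.414 − 0.8 = 0.614 mg/L as Cl₂.
Cl₂ equivalent: 0.614 mg/L × 953,820 L = 585.7 g.
Product at 58.1% available Cl: 585.7 / 0.581 = 1008 g.

1.01 kg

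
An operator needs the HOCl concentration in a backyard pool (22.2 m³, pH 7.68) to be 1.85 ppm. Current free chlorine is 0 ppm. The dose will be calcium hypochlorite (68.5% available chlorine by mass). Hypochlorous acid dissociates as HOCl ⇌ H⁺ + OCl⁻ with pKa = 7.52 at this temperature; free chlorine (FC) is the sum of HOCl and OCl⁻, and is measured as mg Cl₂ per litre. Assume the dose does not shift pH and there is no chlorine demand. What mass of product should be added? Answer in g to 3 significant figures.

147 g

Volume: 22.2 m³ = 22,200 L.
[OCl⁻]/[HOCl] = 10^(pH − pKa) = 10^(7.68 − 7.52) = 1.445; fraction as HOCl = 1/(1 + 1.445) = 0.4089.
Free chlorine required for 1.85 ppm HOCl: 1.85 / 0.4089 = 4.524 ppm.
FC to add: 4.524 − 0 = 4.524 mg/L as Cl₂.
Cl₂ equivalent: 4.524 mg/L × 22,200 L = 100.4 g.
Product at 68.5% available Cl: 100.4 / 0.685 = 146.6 g.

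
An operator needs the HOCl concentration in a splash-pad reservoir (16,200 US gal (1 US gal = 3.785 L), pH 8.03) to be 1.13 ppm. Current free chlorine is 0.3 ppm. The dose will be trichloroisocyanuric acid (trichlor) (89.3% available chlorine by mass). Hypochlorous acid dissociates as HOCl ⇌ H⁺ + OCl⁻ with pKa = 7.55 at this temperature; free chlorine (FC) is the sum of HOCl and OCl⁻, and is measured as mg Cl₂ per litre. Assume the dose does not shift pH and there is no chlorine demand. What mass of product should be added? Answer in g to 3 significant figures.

291 g

Volume: 16,200 US gal × 3.785 L/gal = 61,317 L.
[OCl⁻]/[HOCl] = 10^(pH − pKa) = 10^(8.03 − 7.55) = 3.02; fraction as HOCl = 1/(1 + 3.02) = 0.2488.
Free chlorine required for 1.13 ppm HOCl: 1.13 / 0.2488 = 4.543 ppm.
FC to add: 4.543 − 0.3 = 4.243 mg/L as Cl₂.
Cl₂ equivalent: 4.243 mg/L × 61,317 L = 260.1 g.
Product at 89.3% available Cl: 260.1 / 0.893 = 291.3 g.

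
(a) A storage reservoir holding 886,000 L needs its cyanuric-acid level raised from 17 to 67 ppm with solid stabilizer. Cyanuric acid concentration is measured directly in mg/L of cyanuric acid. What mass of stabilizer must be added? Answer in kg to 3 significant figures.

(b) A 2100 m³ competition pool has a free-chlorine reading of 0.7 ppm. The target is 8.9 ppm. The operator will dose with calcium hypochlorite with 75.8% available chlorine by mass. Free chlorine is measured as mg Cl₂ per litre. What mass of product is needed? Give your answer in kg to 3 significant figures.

(a) CYA to add: (67 − 17) = 50 mg/L × 886,000 L = 44,300 g cyanuric acid.

(b) Volume: 2100 m³ = 2,100,000 L.
(b) Chlorine deficit: 8.9 − 0.7 = 8.2 ppm = 8.2 mg/L as Cl₂.
(b) Cl₂ equivalent needed: 8.2 mg/L × 2,100,000 L = 17,220,000 mg = 17,220 g.
(b) Product at 75.8% available chlorine: 17,220 / 0.758 = 22,720 g.

(a) 44.3 kg; (b) 22.7 kg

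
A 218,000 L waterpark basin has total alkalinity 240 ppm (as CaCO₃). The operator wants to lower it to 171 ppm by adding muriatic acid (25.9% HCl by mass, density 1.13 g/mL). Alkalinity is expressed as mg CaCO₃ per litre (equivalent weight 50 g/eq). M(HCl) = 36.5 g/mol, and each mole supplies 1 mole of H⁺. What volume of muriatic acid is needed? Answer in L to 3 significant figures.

Alkalinity to neutralize: (240 − 171) = 69 mg/L as CaCO₃ × 218,000 L = 15,040 g as CaCO₃.
Equivalents of H⁺ required: 15,040 ÷ 50 g/eq = 300.8 eq = 300.8 mol HCl.
Mass of HCl: 300.8 × 36.5 = 10,980 g.
Mass of 25.9% solution: 10,980 / 0.259 = 42,400 g.
Volume: 42,400 g ÷ 1.13 g/mL = 37,520 mL.

37.5 L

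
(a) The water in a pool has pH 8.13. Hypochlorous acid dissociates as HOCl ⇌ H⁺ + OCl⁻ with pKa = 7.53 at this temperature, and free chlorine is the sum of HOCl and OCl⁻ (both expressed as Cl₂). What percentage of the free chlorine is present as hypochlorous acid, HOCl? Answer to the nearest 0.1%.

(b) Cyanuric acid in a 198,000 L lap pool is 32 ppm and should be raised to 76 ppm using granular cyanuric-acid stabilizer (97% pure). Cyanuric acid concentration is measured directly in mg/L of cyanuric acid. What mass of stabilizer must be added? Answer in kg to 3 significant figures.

(a) [OCl⁻]/[HOCl] = 10^(pH − pKa) = 10^(8.13 − 7.53) = 10^0.60 = 3.981.
(a) Fraction as HOCl = 1 / (1 + 3.981) = 0.2008.

(b) CYA to add: (76 − 32) = 44 mg/L × 198,000 L = 8712 g cyanuric acid.
(b) At 97% purity: 8712 / 0.97 = 8981 g product.

(a) 20.1%; (b) 8.98 kg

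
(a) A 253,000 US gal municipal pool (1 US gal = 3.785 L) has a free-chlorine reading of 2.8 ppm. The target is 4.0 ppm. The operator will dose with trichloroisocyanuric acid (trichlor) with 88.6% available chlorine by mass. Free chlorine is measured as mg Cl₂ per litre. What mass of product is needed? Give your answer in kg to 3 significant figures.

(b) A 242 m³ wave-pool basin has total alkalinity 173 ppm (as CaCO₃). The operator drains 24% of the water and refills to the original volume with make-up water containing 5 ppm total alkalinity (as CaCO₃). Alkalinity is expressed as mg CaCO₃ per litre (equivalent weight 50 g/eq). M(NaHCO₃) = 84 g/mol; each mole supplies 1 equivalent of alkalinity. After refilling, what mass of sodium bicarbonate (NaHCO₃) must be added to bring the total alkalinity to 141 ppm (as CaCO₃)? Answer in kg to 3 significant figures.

(a) Volume: 253,000 US gal × 3.785 L/gal = 957,605 L.
(a) Chlorine deficit: 4.0 − 2.8 = 1.2 ppm = 1.2 mg/L as Cl₂.
(a) Cl₂ equivalent needed: 1.2 mg/L × 957,605 L = 1,149,000 mg = 1149 g.
(a) Product at 88.6% available chlorine: 1149 / 0.886 = 1297 g.

(b) Volume: 242 m³ = 242,000 L.
(b) After draining 24% and refilling: 173 × 0.76 + 5 × 0.24 = 132.68 ppm.
(b) Deficit to target: 141 − 132.68 = 8.32 mg/L.
(b) As CaCO₃: 8.32 mg/L × 242,000 L = 2013 g; ÷ 50 g/eq ÷ 1 = 40.27 mol NaHCO₃.
(b) Mass: 40.27 × 84 = 3383 g.

(a) 1.30 kg; (b) 3.38 kg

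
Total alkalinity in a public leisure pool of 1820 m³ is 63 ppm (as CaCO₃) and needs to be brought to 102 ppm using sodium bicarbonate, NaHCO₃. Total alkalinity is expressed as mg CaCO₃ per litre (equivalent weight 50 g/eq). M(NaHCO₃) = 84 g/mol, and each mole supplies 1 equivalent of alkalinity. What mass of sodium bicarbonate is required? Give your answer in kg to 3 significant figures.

Volume: 1820 m³ = 1,820,000 L.
Alkalinity to add: (102 − 63) = 39 mg/L as CaCO₃ × 1,820,000 L = 70,980 g as CaCO₃.
Equivalents: 70,980 g ÷ 50 g/eq = 1420 eq.
NaHCO₃ supplies 1 eq per mole → 1420 mol.
Mass: 1420 mol × 84 g/mol = 119,200 g.

119 kg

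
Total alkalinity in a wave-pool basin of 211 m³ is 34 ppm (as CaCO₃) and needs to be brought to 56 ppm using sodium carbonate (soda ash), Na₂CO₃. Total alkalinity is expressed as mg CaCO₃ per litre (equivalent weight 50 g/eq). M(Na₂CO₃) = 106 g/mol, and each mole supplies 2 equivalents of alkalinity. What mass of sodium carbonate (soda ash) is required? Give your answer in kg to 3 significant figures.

4.92 kg

Volume: 211 m³ = 211,000 L.
Alkalinity to add: (56 − 34) = 22 mg/L as CaCO₃ × 211,000 L = 4642 g as CaCO₃.
Equivalents: 4642 g ÷ 50 g/eq = 92.84 eq.
Each mole of Na₂CO₃ supplies 2 eq, so 92.84 / 2 = 46.42 mol.
Mass: 46.42 mol × 106 g/mol = 4921 g.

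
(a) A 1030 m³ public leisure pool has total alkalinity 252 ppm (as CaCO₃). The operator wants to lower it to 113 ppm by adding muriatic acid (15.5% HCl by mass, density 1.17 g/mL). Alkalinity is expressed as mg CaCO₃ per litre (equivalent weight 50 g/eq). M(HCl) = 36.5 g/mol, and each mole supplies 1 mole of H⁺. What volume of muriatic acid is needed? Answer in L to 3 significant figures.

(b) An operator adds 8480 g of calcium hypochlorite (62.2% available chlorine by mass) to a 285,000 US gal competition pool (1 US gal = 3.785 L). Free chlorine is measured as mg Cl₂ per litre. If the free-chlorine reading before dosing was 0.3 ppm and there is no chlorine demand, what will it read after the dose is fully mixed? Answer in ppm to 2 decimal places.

(a) Volume: 1030 m³ = 1,030,000 L.
(a) Alkalinity to neutralize: (252 − 113) = 139 mg/L as CaCO₃ × 1,030,000 L = 143,200 g as CaCO₃.
(a) Equivalents of H⁺ required: 143,200 ÷ 50 g/eq = 2863 eq = 2863 mol HCl.
(a) Mass of HCl: 2863 × 36.5 = 104,500 g.
(a) Mass of 15.5% solution: 104,500 / 0.155 = 674,300 g.
(a) Volume: 674,300 g ÷ 1.17 g/mL = 576,300 mL.

(b) Volume: 285,000 US gal × 3.785 L/gal = 1,078,725 L.
(b) Available chlorine delivered: 8480 g × 0.622 = 5275 g as Cl₂.
(b) Concentration rise: 5275 g / 1,078,725 L = 4.89 mg/L = 4.89 ppm.
(b) Final FC: 0.3 + 4.89 = 5.19 ppm.

(a) 576 L; (b) 5.19 ppm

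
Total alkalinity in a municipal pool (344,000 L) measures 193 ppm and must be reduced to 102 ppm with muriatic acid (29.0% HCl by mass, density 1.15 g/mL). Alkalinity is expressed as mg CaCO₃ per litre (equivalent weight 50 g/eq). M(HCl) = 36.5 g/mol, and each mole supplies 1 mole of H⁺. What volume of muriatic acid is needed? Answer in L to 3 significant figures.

68.5 L

Alkalinity to neutralize: (193 − 102) = 91 mg/L as CaCO₃ × 344,000 L = 31,300 g as CaCO₃.
Equivalents of H⁺ required: 31,300 ÷ 50 g/eq = 626.1 eq = 626.1 mol HCl.
Mass of HCl: 626.1 × 36.5 = 22,850 g.
Mass of 29.0% solution: 22,850 / 0.29 = 78,800 g.
Volume: 78,800 g ÷ 1.15 g/mL = 68,520 mL.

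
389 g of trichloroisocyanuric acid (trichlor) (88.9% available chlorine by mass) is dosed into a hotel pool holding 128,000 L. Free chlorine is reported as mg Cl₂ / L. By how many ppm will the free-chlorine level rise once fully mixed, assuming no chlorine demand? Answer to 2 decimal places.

Available chlorine delivered: 389 g × 0.889 = 345.8 g as Cl₂.
Concentration rise: 345.8 g / 128,000 L = 2.702 mg/L = 2.70 ppm.

2.70 ppm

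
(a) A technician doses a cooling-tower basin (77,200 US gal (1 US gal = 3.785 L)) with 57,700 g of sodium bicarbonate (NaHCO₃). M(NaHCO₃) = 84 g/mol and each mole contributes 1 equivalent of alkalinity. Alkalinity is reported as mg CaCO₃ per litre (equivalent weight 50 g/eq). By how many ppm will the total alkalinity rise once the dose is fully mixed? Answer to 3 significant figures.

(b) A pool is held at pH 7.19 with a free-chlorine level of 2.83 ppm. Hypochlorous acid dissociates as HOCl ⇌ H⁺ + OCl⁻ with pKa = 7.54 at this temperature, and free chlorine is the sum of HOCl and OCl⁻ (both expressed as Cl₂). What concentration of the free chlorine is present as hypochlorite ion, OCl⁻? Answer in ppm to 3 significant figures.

(a) 118 ppm; (b) 0.874 ppm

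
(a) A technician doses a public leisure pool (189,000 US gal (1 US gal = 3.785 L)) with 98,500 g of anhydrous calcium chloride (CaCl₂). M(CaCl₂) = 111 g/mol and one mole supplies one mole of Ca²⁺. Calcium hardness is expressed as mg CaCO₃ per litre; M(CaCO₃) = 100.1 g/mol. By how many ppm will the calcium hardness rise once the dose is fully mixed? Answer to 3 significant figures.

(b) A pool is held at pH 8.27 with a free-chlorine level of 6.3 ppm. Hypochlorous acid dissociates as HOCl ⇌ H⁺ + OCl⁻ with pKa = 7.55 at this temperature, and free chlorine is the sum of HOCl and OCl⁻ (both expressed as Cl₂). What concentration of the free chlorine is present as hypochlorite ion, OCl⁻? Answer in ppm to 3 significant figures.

(a) 124 ppm; (b) 5.29 ppm

(a) Volume: 189,000 US gal × 3.785 L/gal = 715,365 L.
(a) Moles of Ca²⁺: 98,500 g ÷ 111 g/mol = 887.4 mol.
(a) As CaCO₃: 887.4 mol × 100.1 g/mol = 88,830 g.
(a) Rise: 88,830 g / 715,365 L × 1000 = 124.2 mg/L.

(b) [OCl⁻]/[HOCl] = 10^(pH − pKa) = 10^(8.27 − 7.55) = 10^0.72 = 5.248.
(b) Fraction as HOCl = 1 / (1 + 5.248) = 0.16.
(b) OCl⁻ = (1 − 0.16) × 6.3 ppm = 5.292 ppm.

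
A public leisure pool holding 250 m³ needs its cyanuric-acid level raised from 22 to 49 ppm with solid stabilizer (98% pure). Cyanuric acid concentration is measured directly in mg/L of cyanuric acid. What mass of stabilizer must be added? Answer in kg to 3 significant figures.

Volume: 250 m³ = 250,000 L.
CYA to add: (49 − 22) = 27 mg/L × 250,000 L = 6750 g cyanuric acid.
At 98% purity: 6750 / 0.98 = 6888 g product.

6.89 kg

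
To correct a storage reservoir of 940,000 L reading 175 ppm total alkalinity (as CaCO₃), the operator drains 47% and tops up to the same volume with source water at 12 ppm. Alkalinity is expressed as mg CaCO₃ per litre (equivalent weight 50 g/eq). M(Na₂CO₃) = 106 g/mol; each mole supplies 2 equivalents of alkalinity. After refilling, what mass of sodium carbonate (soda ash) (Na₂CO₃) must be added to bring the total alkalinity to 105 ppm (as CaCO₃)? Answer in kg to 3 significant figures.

After draining 47% and refilling: 175 × 0.53 + 12 × 0.47 = 98.39 ppm.
Deficit to target: 105 − 98.39 = 6.61 mg/L.
As CaCO₃: 6.61 mg/L × 940,000 L = 6213 g; ÷ 50 g/eq ÷ 2 = 62.13 mol Na₂CO₃.
Mass: 62.13 × 106 = 6586 g.

6.59 kg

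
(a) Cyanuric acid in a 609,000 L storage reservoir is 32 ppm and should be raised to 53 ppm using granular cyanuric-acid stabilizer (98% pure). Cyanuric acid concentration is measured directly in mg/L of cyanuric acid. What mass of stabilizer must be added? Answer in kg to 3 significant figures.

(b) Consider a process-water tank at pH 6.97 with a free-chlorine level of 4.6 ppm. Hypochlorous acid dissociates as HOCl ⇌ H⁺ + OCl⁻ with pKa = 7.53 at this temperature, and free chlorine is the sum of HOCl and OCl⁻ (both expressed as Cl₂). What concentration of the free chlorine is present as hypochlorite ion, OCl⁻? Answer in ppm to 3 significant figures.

(a) 13.1 kg; (b) 0.993 ppm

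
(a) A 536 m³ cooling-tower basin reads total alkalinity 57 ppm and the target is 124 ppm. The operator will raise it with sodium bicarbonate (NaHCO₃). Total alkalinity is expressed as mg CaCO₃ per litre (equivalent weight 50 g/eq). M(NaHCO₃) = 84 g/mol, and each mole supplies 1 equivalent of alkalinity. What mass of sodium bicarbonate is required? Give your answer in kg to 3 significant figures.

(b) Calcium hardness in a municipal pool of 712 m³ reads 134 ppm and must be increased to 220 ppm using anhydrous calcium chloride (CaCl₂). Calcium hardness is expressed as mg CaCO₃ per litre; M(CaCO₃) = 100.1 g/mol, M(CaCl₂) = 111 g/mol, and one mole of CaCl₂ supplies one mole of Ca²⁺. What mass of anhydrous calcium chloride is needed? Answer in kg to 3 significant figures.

(a) 60.3 kg; (b) 67.9 kg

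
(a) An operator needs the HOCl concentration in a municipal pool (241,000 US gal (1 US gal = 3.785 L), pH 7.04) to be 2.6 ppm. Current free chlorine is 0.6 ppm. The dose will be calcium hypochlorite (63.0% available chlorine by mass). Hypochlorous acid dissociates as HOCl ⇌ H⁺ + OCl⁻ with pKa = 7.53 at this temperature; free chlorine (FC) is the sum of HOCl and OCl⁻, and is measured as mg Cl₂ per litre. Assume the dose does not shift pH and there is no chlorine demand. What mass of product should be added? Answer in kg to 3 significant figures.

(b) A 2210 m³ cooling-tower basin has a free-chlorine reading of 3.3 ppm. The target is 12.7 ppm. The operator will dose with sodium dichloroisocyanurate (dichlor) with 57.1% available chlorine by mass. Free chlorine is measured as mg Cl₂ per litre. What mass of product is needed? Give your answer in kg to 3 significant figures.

(a) Volume: 241,000 US gal × 3.785 L/gal = 912,185 L.
(a) [OCl⁻]/[HOCl] = 10^(pH − pKa) = 10^(7.04 − 7.53) = 0.3236; fraction as HOCl = 1/(1 + 0.3236) = 0.7555.
(a) Free chlorine required for 2.6 ppm HOCl: 2.6 / 0.7555 = 3.441 ppm.
(a) FC to add: 3.441 − 0.6 = 2.841 mg/L as Cl₂.
(a) Cl₂ equivalent: 2.841 mg/L × 912,185 L = 2592 g.
(a) Product at 63.0% available Cl: 2592 / 0.63 = 4114 g.

(b) Volume: 2210 m³ = 2,210,000 L.
(b) Chlorine deficit: 12.7 − 3.3 = 9.4 ppm = 9.4 mg/L as Cl₂.
(b) Cl₂ equivalent needed: 9.4 mg/L × 2,210,000 L = 20,770,000 mg = 20,770 g.
(b) Product at 57.1% available chlorine: 20,770 / 0.571 = 36,380 g.

(a) 4.11 kg; (b) 36.4 kg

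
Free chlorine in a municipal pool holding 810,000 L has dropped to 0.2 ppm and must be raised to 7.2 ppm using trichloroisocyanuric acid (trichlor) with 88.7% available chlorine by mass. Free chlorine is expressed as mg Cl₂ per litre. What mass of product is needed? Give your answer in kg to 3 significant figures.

6.39 kg

Chlorine deficit: 7.2 − 0.2 = 7 ppm = 7 mg/L as Cl₂.
Cl₂ equivalent needed: 7 mg/L × 810,000 L = 5,670,000 mg = 5670 g.
Product at 88.7% available chlorine: 5670 / 0.887 = 6392 g.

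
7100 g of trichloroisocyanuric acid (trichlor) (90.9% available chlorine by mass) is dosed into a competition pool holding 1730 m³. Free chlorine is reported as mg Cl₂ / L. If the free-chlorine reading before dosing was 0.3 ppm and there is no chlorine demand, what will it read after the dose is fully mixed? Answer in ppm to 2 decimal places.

4.03 ppm

Volume: 1730 m³ = 1,730,000 L.
Available chlorine delivered: 7100 g × 0.909 = 6454 g as Cl₂.
Concentration rise: 6454 g / 1,730,000 L = 3.731 mg/L = 3.73 ppm.
Final FC: 0.3 + 3.73 = 4.03 ppm.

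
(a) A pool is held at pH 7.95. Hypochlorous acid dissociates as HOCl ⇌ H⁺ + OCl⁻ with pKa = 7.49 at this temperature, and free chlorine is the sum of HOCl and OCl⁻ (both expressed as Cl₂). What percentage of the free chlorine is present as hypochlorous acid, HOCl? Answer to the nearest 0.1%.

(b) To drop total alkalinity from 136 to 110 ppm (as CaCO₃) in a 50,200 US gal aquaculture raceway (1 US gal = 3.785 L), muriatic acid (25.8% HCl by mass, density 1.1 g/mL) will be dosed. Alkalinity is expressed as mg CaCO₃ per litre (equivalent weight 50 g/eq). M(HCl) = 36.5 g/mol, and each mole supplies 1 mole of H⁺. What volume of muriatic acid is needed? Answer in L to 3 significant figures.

(a) [OCl⁻]/[HOCl] = 10^(pH − pKa) = 10^(7.95 − 7.49) = 10^0.46 = 2.884.
(a) Fraction as HOCl = 1 / (1 + 2.884) = 0.2575.

(b) Volume: 50,200 US gal × 3.785 L/gal = 190,007 L.
(b) Alkalinity to neutralize: (136 − 110) = 26 mg/L as CaCO₃ × 190,007 L = 4940 g as CaCO₃.
(b) Equivalents of H⁺ required: 4940 ÷ 50 g/eq = 98.8 eq = 98.8 mol HCl.
(b) Mass of HCl: 98.8 × 36.5 = 3606 g.
(b) Mass of 25.8% solution: 3606 / 0.258 = 13,980 g.
(b) Volume: 13,980 g ÷ 1.1 g/mL = 12,710 mL.

(a) 25.7%; (b) 12.7 L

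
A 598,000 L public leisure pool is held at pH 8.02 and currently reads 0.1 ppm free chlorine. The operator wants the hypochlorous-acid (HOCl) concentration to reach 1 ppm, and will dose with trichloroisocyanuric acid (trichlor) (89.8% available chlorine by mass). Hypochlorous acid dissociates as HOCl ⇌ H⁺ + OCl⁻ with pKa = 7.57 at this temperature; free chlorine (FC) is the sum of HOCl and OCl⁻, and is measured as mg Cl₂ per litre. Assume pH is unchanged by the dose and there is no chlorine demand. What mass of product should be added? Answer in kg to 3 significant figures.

[OCl⁻]/[HOCl] = 10^(pH − pKa) = 10^(8.02 − 7.57) = 2.818; fraction as HOCl = 1/(1 + 2.818) = 0.2619.
Free chlorine required for 1 ppm HOCl: 1 / 0.2619 = 3.818 ppm.
FC to add: 3.818 − 0.1 = 3.718 mg/L as Cl₂.
Cl₂ equivalent: 3.718 mg/L × 598,000 L = 2224 g.
Product at 89.8% available Cl: 2224 / 0.898 = 2476 g.

2.48 kg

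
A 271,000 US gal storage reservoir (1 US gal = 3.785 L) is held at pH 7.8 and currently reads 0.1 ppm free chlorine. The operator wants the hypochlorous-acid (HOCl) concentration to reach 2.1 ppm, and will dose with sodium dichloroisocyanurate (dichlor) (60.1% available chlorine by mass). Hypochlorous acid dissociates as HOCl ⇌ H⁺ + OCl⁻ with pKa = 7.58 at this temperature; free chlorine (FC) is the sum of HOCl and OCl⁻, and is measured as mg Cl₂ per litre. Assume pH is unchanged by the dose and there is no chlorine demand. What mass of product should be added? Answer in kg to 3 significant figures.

9.36 kg

Volume: 271,000 US gal × 3.785 L/gal = 1,025,735 L.
[OCl⁻]/[HOCl] = 10^(pH − pKa) = 10^(7.8 − 7.58) = 1.66; fraction as HOCl = 1/(1 + 1.66) = 0.376.
Free chlorine required for 2.1 ppm HOCl: 2.1 / 0.376 = 5.585 ppm.
FC to add: 5.585 − 0.1 = 5.485 mg/L as Cl₂.
Cl₂ equivalent: 5.485 mg/L × 1,025,735 L = 5626 g.
Product at 60.1% available Cl: 5626 / 0.601 = 9362 g.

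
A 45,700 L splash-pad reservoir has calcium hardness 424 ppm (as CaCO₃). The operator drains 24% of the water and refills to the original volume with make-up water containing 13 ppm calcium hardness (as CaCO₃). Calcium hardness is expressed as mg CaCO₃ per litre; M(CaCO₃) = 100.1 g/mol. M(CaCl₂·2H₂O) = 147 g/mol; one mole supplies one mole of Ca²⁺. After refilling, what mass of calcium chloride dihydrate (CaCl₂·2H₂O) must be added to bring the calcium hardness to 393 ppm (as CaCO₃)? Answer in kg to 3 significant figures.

After draining 24% and refilling: 424 × 0.76 + 13 × 0.24 = 325.36 ppm.
Deficit to target: 393 − 325.36 = 67.64 mg/L.
As CaCO₃: 67.64 mg/L × 45,700 L = 3091 g; ÷ 100.1 = 30.88 mol Ca²⁺.
Mass: 30.88 × 147 = 4539 g.

4.54 kg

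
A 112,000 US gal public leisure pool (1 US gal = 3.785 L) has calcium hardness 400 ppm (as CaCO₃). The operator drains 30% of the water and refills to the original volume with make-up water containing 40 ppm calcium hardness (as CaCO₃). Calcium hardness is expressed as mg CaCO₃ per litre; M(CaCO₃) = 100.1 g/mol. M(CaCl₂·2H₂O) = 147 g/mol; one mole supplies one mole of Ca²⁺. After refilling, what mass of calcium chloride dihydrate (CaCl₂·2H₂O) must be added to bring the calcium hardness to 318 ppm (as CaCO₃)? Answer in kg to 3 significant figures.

Volume: 112,000 US gal × 3.785 L/gal = 423,920 L.
After draining 30% and refilling: 400 × 0.70 + 40 × 0.30 = 292 ppm.
Deficit to target: 318 − 292 = 26 mg/L.
As CaCO₃: 26 mg/L × 423,920 L = 11,020 g; ÷ 100.1 = 110.1 mol Ca²⁺.
Mass: 110.1 × 147 = 16,190 g.

16.2 kg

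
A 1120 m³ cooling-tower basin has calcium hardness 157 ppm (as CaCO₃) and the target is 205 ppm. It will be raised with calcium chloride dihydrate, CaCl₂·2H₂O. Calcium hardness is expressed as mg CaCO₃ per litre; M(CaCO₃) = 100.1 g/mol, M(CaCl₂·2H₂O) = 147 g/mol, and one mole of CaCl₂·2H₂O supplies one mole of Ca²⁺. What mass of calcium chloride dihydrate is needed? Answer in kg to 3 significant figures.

78.9 kg

Volume: 1120 m³ = 1,120,000 L.
Hardness to add: (205 − 157) = 48 mg/L as CaCO₃ × 1,120,000 L = 53,760 g as CaCO₃.
Moles of Ca²⁺ (1 mol Ca²⁺ ≡ 1 mol CaCO₃): 53,760 / 100.1 g/mol = 537.1 mol.
Mass of CaCl₂·2H₂O: 537.1 × 147 = 78,950 g.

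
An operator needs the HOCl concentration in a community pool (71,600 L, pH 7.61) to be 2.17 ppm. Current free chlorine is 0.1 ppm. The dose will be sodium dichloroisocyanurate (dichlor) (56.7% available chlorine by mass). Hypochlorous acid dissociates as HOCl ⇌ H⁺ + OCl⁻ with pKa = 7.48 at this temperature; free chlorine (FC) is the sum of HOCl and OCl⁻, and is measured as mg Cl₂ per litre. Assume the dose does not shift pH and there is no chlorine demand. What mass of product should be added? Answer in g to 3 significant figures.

631 g

[OCl⁻]/[HOCl] = 10^(pH − pKa) = 10^(7.61 − 7.48) = 1.349; fraction as HOCl = 1/(1 + 1.349) = 0.4257.
Free chlorine required for 2.17 ppm HOCl: 2.17 / 0.4257 = 5.097 ppm.
FC to add: 5.097 − 0.1 = 4.997 mg/L as Cl₂.
Cl₂ equivalent: 4.997 mg/L × 71,600 L = 357.8 g.
Product at 56.7% available Cl: 357.8 / 0.567 = 631 g.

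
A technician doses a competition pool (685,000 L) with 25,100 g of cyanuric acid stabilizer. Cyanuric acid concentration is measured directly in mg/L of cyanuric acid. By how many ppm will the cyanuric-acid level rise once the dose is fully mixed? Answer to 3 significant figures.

36.6 ppm

Rise: 25,100 g / 685,000 L × 1000 = 36.64 mg/L.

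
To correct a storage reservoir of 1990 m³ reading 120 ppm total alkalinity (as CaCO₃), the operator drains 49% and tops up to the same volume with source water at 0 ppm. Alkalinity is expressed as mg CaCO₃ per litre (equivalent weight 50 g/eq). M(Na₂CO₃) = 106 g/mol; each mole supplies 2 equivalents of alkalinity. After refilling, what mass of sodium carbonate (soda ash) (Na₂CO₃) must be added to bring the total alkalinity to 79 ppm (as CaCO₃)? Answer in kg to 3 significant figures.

37.5 kg

Volume: 1990 m³ = 1,990,000 L.
After draining 49% and refilling: 120 × 0.51 + 0 × 0.49 = 61.2 ppm.
Deficit to target: 79 − 61.2 = 17.8 mg/L.
As CaCO₃: 17.8 mg/L × 1,990,000 L = 35,420 g; ÷ 50 g/eq ÷ 2 = 354.2 mol Na₂CO₃.
Mass: 354.2 × 106 = 37,550 g.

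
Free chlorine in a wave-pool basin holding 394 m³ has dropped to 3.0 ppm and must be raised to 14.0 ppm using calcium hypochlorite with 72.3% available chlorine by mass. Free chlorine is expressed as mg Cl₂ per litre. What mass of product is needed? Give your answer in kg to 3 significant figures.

5.99 kg

Volume: 394 m³ = 394,000 L.
Chlorine deficit: 14.0 − 3.0 = 11 ppm = 11 mg/L as Cl₂.
Cl₂ equivalent needed: 11 mg/L × 394,000 L = 4,334,000 mg = 4334 g.
Product at 72.3% available chlorine: 4334 / 0.723 = 5994 g.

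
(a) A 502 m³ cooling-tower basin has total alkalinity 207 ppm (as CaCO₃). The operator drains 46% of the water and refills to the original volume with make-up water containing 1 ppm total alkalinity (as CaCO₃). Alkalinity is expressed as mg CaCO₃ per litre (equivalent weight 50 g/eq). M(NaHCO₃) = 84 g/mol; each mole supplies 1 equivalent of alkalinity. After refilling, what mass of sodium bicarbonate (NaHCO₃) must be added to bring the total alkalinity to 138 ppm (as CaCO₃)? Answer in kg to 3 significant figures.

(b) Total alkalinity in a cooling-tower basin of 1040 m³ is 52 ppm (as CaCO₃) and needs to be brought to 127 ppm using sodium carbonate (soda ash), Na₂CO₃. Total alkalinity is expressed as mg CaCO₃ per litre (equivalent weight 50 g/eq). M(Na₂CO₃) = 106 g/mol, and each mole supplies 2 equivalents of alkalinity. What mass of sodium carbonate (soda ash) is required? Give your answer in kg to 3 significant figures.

(a) Volume: 502 m³ = 502,000 L.
(a) After draining 46% and refilling: 207 × 0.54 + 1 × 0.46 = 112.24 ppm.
(a) Deficit to target: 138 − 112.24 = 25.76 mg/L.
(a) As CaCO₃: 25.76 mg/L × 502,000 L = 12,930 g; ÷ 50 g/eq ÷ 1 = 258.6 mol NaHCO₃.
(a) Mass: 258.6 × 84 = 21,720 g.

(b) Volume: 1040 m³ = 1,040,000 L.
(b) Alkalinity to add: (127 − 52) = 75 mg/L as CaCO₃ × 1,040,000 L = 78,000 g as CaCO₃.
(b) Equivalents: 78,000 g ÷ 50 g/eq = 1560 eq.
(b) Each mole of Na₂CO₃ supplies 2 eq, so 1560 / 2 = 780 mol.
(b) Mass: 780 mol × 106 g/mol = 82,680 g.

(a) 21.7 kg; (b) 82.7 kg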